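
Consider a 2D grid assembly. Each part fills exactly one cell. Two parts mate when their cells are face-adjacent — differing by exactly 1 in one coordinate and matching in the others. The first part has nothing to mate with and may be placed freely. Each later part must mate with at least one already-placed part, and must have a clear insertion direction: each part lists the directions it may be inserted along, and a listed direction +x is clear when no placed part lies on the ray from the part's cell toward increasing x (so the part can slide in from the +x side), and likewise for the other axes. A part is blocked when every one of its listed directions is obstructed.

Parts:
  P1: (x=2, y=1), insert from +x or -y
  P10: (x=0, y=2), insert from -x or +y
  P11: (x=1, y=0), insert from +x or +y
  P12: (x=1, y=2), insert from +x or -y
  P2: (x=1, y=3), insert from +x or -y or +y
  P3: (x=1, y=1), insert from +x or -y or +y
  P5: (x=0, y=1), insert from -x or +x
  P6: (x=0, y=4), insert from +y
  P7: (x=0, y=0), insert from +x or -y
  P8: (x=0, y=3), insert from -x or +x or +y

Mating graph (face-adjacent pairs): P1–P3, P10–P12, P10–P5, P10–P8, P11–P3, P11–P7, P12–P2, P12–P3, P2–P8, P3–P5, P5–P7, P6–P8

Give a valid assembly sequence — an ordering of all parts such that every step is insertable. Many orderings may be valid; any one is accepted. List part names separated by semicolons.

P8; P2; P12; P6; P3; P11; P1; P5; P7; P10

1. P8@(0, 3) [-x clear] — {P8}
2. P2@(1, 3) [+x clear] — {P2, P8}
3. P12@(1, 2) [+x clear] — {P12, P2, P8}
4. P6@(0, 4) [+y clear] — {P12, P2, P6, P8}
5. P3@(1, 1) [+x clear] — {P12, P2, P3, P6, P8}
6. P11@(1, 0) [+x clear] — {P11, P12, P2, P3, P6, P8}
7. P1@(2, 1) [+x clear] — {P1, P11, P12, P2, P3, P6, P8}
8. P5@(0, 1) [-x clear] — {P1, P11, P12, P2, P3, P5, P6, P8}
9. P7@(0, 0) [-y clear] — {P1, P11, P12, P2, P3, P5, P6, P7, P8}
10. P10@(0, 2) [-x clear] — {P1, P10, P11, P12, P2, P3, P5, P6, P7, P8}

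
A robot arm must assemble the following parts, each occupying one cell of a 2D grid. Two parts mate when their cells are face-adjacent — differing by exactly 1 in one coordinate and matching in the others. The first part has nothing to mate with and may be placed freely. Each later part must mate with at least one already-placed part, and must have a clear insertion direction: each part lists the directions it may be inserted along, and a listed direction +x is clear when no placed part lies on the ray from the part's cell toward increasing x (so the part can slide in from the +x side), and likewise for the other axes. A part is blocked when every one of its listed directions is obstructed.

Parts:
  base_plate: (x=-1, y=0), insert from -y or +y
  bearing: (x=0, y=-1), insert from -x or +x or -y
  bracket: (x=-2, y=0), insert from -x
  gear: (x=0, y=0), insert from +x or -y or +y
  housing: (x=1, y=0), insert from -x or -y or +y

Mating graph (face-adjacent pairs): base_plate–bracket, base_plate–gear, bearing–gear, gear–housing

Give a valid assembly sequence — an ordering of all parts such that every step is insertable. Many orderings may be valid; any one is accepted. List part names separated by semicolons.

housing; gear; bearing; base_plate; bracket

1. housing@(1, 0) [-x clear] — {housing}
2. gear@(0, 0) [-y clear] — {gear, housing}
3. bearing@(0, -1) [-x clear] — {bearing, gear, housing}
4. base_plate@(-1, 0) [-y clear] — {base_plate, bearing, gear, housing}
5. bracket@(-2, 0) [-x clear] — {base_plate, bearing, bracket, gear, housing}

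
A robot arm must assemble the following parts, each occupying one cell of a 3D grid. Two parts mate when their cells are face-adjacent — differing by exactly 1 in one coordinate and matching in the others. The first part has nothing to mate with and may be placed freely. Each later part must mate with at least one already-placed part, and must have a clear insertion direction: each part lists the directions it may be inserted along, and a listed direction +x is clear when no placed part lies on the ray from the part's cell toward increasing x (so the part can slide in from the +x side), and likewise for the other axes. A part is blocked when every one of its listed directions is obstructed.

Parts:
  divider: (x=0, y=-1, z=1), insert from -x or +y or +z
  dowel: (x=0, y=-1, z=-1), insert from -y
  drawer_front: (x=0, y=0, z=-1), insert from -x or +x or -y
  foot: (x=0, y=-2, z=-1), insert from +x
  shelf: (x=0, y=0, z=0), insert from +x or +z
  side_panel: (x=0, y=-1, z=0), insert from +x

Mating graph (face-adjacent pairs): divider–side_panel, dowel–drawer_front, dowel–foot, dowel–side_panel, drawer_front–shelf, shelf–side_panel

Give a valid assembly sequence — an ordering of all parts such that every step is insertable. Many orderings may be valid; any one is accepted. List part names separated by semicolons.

1. side_panel@(0, -1, 0) [+x clear] — {side_panel}
2. divider@(0, -1, 1) [-x clear] — {divider, side_panel}
3. dowel@(0, -1, -1) [-y clear] — {divider, dowel, side_panel}
4. drawer_front@(0, 0, -1) [-x clear] — {divider, dowel, drawer_front, side_panel}
5. foot@(0, -2, -1) [+x clear] — {divider, dowel, drawer_front, foot, side_panel}
6. shelf@(0, 0, 0) [+x clear] — {divider, dowel, drawer_front, foot, shelf, side_panel}

side_panel; divider; dowel; drawer_front; foot; shelf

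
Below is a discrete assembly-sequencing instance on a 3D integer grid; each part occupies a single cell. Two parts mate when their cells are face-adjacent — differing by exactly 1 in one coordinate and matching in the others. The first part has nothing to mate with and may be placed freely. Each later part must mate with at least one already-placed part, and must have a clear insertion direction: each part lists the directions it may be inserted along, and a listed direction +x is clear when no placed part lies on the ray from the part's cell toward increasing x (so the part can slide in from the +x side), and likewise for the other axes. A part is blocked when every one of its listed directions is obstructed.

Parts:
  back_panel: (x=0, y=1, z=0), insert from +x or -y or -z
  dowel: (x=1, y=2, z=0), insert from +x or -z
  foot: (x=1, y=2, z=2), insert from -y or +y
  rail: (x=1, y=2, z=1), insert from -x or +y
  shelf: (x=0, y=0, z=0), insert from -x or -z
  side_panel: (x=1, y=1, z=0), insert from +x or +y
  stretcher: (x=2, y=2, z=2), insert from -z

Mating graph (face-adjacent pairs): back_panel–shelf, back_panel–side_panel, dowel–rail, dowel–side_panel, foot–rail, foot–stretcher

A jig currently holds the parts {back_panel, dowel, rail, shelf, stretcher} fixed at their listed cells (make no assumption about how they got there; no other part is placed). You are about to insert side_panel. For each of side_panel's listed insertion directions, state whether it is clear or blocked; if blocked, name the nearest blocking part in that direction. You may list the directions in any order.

+x: ray from side_panel(1, 1, 0) has no placed part ⇒ clear
+y: nearest on ray is dowel@(1, 2, 0) ⇒ blocked

+x: clear; +y: blocked by dowel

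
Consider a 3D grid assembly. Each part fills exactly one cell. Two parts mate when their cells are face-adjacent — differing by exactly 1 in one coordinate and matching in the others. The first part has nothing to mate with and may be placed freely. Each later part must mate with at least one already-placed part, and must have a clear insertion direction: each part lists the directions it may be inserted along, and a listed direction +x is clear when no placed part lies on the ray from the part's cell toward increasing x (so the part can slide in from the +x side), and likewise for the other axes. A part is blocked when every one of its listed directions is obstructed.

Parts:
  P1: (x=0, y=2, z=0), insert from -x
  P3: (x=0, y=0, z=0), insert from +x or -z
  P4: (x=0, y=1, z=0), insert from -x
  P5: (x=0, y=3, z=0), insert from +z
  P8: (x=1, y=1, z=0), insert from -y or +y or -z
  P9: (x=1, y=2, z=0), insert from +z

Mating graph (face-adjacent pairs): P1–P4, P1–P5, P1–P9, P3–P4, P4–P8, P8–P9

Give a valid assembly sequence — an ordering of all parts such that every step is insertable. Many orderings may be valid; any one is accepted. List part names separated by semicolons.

1. P1@(0, 2, 0) [-x clear] — {P1}
2. P4@(0, 1, 0) [-x clear] — {P1, P4}
3. P3@(0, 0, 0) [+x clear] — {P1, P3, P4}
4. P8@(1, 1, 0) [-y clear] — {P1, P3, P4, P8}
5. P5@(0, 3, 0) [+z clear] — {P1, P3, P4, P5, P8}
6. P9@(1, 2, 0) [+z clear] — {P1, P3, P4, P5, P8, P9}

P1; P4; P3; P8; P5; P9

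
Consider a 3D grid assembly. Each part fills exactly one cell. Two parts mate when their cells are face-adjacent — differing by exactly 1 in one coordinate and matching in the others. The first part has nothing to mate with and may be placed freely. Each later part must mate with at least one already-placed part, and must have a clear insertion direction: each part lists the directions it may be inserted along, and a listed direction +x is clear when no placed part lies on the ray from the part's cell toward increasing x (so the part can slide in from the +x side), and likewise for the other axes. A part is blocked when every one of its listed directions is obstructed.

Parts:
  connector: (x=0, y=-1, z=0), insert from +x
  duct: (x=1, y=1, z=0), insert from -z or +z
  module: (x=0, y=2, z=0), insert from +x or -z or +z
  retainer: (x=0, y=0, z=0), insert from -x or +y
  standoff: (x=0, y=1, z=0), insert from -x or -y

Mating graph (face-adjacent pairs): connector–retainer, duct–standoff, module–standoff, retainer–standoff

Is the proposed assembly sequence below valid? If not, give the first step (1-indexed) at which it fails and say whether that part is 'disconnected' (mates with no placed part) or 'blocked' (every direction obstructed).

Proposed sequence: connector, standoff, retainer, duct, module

1. connector@(0, -1, 0) [+x clear] — {connector}
2. standoff@(0, 1, 0) — no placed neighbour ⇒ disconnected

Invalid at step 2 (disconnected)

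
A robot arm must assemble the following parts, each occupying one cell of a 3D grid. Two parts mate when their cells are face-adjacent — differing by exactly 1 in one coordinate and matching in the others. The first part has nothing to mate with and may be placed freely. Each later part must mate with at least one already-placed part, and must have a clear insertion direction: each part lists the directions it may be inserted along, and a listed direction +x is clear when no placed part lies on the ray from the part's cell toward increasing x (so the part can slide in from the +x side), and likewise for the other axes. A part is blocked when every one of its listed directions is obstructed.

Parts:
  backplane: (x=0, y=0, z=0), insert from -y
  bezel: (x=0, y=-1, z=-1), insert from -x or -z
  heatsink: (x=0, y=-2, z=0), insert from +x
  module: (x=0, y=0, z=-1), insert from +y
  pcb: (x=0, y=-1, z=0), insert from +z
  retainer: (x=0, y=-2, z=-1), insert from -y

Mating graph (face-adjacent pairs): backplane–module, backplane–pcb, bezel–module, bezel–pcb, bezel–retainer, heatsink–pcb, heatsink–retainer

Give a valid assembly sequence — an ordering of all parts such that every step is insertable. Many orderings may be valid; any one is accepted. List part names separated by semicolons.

1. backplane@(0, 0, 0) [-y clear] — {backplane}
2. pcb@(0, -1, 0) [+z clear] — {backplane, pcb}
3. heatsink@(0, -2, 0) [+x clear] — {backplane, heatsink, pcb}
4. retainer@(0, -2, -1) [-y clear] — {backplane, heatsink, pcb, retainer}
5. bezel@(0, -1, -1) [-x clear] — {backplane, bezel, heatsink, pcb, retainer}
6. module@(0, 0, -1) [+y clear] — {backplane, bezel, heatsink, module, pcb, retainer}

backplane; pcb; heatsink; retainer; bezel; module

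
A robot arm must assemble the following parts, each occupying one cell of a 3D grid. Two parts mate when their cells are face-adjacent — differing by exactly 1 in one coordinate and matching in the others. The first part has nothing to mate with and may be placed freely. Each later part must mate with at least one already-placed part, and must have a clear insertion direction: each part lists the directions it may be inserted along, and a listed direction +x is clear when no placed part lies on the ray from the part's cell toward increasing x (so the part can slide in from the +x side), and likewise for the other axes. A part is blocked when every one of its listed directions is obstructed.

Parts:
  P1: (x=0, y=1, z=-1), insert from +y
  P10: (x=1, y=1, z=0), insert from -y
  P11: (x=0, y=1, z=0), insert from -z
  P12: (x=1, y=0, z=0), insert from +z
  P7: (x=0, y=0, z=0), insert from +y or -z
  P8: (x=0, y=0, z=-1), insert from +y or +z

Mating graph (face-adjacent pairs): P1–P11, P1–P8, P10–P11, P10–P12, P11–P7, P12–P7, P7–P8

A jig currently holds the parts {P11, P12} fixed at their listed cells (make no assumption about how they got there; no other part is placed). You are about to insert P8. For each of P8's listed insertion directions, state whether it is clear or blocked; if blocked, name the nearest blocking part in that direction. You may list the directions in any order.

+y: clear; +z: clear

+y: ray from P8(0, 0, -1) has no placed part ⇒ clear
+z: ray from P8(0, 0, -1) has no placed part ⇒ clear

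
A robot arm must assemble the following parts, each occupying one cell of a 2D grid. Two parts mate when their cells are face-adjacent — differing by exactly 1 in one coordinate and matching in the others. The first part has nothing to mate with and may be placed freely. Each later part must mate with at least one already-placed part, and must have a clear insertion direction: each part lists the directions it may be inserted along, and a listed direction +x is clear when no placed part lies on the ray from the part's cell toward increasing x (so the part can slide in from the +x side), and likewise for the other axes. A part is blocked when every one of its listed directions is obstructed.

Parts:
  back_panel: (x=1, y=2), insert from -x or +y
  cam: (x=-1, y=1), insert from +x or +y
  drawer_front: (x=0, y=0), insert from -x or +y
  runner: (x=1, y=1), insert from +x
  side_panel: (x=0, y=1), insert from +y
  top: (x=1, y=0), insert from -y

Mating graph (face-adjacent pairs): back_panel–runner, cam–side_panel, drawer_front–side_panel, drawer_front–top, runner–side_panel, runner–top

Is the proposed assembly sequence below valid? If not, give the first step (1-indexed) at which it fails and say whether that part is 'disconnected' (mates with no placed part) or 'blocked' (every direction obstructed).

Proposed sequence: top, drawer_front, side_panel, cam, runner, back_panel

Valid

1. top@(1, 0) [-y clear] — {top}
2. drawer_front@(0, 0) [-x clear] — {drawer_front, top}
3. side_panel@(0, 1) [+y clear] — {drawer_front, side_panel, top}
4. cam@(-1, 1) [+y clear] — {cam, drawer_front, side_panel, top}
5. runner@(1, 1) [+x clear] — {cam, drawer_front, runner, side_panel, top}
6. back_panel@(1, 2) [-x clear] — {back_panel, cam, drawer_front, runner, side_panel, top}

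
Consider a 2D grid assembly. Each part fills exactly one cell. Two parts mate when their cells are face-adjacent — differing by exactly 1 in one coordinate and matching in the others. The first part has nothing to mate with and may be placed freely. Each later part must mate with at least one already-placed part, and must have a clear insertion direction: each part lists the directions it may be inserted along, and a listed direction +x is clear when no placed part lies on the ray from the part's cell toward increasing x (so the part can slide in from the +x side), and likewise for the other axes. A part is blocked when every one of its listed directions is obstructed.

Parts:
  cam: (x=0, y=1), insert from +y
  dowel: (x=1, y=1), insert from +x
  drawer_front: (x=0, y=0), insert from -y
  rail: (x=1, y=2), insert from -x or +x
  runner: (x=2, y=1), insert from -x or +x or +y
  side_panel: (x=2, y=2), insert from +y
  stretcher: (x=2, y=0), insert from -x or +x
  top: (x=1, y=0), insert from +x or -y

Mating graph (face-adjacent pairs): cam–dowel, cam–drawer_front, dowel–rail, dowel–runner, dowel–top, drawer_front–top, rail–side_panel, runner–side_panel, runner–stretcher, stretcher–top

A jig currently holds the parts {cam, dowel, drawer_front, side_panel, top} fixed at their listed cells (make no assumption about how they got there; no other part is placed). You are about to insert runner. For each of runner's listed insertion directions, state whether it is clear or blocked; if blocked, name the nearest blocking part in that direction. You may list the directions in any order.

-x: nearest on ray is dowel@(1, 1) ⇒ blocked
+x: ray from runner(2, 1) has no placed part ⇒ clear
+y: nearest on ray is side_panel@(2, 2) ⇒ blocked

+x: clear; +y: blocked by side_panel; -x: blocked by dowel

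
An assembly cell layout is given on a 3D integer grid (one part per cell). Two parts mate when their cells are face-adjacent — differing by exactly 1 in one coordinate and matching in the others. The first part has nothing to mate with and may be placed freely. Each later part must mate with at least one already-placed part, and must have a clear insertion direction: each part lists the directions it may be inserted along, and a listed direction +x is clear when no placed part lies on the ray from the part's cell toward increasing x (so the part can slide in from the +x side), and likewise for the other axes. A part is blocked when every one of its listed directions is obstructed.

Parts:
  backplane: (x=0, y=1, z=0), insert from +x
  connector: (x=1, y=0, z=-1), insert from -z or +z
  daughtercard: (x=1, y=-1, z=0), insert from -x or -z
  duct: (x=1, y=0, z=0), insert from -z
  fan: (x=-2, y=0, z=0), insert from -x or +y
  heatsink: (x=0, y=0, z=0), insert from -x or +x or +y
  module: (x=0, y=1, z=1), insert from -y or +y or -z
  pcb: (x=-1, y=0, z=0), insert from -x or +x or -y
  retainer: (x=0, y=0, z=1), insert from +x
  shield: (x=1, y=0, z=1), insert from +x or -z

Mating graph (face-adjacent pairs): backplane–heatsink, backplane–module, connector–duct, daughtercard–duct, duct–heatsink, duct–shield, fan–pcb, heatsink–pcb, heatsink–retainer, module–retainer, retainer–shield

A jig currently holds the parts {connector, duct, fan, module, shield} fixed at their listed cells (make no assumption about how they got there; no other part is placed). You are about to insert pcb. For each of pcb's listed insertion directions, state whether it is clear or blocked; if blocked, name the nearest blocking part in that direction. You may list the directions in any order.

-x: nearest on ray is fan@(-2, 0, 0) ⇒ blocked
+x: nearest on ray is duct@(1, 0, 0) ⇒ blocked
-y: ray from pcb(-1, 0, 0) has no placed part ⇒ clear

+x: blocked by duct; -x: blocked by fan; -y: clear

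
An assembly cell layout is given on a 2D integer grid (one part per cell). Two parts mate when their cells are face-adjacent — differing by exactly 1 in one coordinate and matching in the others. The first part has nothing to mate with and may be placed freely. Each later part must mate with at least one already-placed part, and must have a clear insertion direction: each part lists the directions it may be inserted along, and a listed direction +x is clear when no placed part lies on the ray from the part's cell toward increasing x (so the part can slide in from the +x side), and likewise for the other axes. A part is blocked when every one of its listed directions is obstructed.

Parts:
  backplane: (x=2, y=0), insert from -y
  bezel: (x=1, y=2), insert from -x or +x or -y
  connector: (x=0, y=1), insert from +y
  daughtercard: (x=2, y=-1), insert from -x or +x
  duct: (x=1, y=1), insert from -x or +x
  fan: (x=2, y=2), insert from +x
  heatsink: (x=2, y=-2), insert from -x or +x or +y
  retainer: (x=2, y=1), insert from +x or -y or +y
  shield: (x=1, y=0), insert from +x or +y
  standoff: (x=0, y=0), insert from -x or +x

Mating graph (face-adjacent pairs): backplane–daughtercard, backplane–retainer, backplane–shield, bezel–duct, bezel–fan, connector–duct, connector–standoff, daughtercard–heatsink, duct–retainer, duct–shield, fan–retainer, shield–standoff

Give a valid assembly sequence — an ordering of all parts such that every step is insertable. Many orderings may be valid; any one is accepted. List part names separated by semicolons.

1. connector@(0, 1) [+y clear] — {connector}
2. duct@(1, 1) [+x clear] — {connector, duct}
3. retainer@(2, 1) [+x clear] — {connector, duct, retainer}
4. fan@(2, 2) [+x clear] — {connector, duct, fan, retainer}
5. standoff@(0, 0) [-x clear] — {connector, duct, fan, retainer, standoff}
6. shield@(1, 0) [+x clear] — {connector, duct, fan, retainer, shield, standoff}
7. backplane@(2, 0) [-y clear] — {backplane, connector, duct, fan, retainer, shield, standoff}
8. daughtercard@(2, -1) [-x clear] — {backplane, connector, daughtercard, duct, fan, retainer, shield, standoff}
9. heatsink@(2, -2) [-x clear] — {backplane, connector, daughtercard, duct, fan, heatsink, retainer, shield, standoff}
10. bezel@(1, 2) [-x clear] — {backplane, bezel, connector, daughtercard, duct, fan, heatsink, retainer, shield, standoff}

connector; duct; retainer; fan; standoff; shield; backplane; daughtercard; heatsink; bezel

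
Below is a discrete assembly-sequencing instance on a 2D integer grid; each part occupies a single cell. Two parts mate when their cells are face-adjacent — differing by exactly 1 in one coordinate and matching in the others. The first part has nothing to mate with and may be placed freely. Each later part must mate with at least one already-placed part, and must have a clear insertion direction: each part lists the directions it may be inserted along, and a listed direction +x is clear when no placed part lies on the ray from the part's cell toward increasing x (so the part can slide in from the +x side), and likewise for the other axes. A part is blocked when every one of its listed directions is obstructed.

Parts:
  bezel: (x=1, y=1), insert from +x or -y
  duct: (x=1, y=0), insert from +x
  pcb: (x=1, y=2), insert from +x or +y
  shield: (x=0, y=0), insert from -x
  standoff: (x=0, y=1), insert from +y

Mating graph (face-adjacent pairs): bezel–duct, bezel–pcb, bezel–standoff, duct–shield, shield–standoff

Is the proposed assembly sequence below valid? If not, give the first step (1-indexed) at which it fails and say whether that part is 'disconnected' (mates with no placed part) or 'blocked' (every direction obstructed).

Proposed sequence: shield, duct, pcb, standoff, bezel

1. shield@(0, 0) [-x clear] — {shield}
2. duct@(1, 0) [+x clear] — {duct, shield}
3. pcb@(1, 2) — no placed neighbour ⇒ disconnected

Invalid at step 3 (disconnected)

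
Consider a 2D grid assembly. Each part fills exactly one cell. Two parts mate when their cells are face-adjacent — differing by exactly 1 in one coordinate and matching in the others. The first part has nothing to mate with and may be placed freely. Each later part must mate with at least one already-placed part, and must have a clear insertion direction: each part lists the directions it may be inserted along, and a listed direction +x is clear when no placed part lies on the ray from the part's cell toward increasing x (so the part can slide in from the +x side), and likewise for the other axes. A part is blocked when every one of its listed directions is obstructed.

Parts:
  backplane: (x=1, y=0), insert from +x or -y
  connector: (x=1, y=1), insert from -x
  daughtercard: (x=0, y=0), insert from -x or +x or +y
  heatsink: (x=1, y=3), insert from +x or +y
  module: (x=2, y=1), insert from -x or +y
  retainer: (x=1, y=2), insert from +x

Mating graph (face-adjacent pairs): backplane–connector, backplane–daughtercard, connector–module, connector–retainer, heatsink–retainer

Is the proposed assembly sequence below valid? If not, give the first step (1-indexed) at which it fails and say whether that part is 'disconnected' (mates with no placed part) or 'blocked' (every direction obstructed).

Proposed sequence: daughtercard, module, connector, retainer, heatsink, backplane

Invalid at step 2 (disconnected)

1. daughtercard@(0, 0) [-x clear] — {daughtercard}
2. module@(2, 1) — no placed neighbour ⇒ disconnected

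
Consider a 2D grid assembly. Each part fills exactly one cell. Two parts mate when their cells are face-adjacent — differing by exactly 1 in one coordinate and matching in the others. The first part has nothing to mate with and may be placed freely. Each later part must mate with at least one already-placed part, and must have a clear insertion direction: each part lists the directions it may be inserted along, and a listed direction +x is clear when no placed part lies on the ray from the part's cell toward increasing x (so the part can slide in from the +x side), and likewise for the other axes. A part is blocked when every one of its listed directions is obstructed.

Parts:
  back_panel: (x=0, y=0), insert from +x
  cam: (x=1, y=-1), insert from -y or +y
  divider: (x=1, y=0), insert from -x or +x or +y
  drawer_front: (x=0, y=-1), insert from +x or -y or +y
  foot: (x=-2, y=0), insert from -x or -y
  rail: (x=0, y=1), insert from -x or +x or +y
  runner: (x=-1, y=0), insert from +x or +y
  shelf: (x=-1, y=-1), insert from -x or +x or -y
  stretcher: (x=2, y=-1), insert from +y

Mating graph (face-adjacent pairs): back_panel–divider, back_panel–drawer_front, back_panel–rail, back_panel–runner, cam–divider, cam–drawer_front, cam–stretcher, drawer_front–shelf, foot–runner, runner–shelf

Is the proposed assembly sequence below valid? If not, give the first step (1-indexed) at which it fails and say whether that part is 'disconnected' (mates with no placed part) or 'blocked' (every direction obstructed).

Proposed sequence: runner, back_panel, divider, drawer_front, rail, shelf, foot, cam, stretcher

1. runner@(-1, 0) [+x clear] — {runner}
2. back_panel@(0, 0) [+x clear] — {back_panel, runner}
3. divider@(1, 0) [+x clear] — {back_panel, divider, runner}
4. drawer_front@(0, -1) [+x clear] — {back_panel, divider, drawer_front, runner}
5. rail@(0, 1) [-x clear] — {back_panel, divider, drawer_front, rail, runner}
6. shelf@(-1, -1) [-x clear] — {back_panel, divider, drawer_front, rail, runner, shelf}
7. foot@(-2, 0) [-x clear] — {back_panel, divider, drawer_front, foot, rail, runner, shelf}
8. cam@(1, -1) [-y clear] — {back_panel, cam, divider, drawer_front, foot, rail, runner, shelf}
9. stretcher@(2, -1) [+y clear] — {back_panel, cam, divider, drawer_front, foot, rail, runner, shelf, stretcher}

Valid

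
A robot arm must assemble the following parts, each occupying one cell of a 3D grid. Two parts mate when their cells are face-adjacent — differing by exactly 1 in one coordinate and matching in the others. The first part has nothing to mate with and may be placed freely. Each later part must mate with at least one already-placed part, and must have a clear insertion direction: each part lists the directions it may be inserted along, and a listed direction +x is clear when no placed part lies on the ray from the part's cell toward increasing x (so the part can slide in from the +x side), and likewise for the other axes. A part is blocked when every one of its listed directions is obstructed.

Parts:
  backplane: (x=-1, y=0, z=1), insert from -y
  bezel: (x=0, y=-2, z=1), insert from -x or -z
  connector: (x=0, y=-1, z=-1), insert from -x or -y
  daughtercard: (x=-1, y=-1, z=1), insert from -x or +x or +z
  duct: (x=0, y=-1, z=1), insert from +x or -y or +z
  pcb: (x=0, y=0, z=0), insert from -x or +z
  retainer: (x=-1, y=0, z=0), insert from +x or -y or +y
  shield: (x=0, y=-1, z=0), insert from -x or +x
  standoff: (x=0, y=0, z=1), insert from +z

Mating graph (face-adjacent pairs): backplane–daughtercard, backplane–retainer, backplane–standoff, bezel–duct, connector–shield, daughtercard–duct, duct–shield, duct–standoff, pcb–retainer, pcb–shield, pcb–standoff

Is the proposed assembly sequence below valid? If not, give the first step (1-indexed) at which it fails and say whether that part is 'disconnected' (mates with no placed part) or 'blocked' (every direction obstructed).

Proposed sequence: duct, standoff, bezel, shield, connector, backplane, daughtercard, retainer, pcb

Invalid at step 9 (blocked)

1. duct@(0, -1, 1) [+x clear] — {duct}
2. standoff@(0, 0, 1) [+z clear] — {duct, standoff}
3. bezel@(0, -2, 1) [-x clear] — {bezel, duct, standoff}
4. shield@(0, -1, 0) [-x clear] — {bezel, duct, shield, standoff}
5. connector@(0, -1, -1) [-x clear] — {bezel, connector, duct, shield, standoff}
6. backplane@(-1, 0, 1) [-y clear] — {backplane, bezel, connector, duct, shield, standoff}
7. daughtercard@(-1, -1, 1) [-x clear] — {backplane, bezel, connector, daughtercard, duct, shield, standoff}
8. retainer@(-1, 0, 0) [+x clear] — {backplane, bezel, connector, daughtercard, duct, retainer, shield, standoff}
9. pcb@(0, 0, 0) — -x/+z all obstructed ⇒ blocked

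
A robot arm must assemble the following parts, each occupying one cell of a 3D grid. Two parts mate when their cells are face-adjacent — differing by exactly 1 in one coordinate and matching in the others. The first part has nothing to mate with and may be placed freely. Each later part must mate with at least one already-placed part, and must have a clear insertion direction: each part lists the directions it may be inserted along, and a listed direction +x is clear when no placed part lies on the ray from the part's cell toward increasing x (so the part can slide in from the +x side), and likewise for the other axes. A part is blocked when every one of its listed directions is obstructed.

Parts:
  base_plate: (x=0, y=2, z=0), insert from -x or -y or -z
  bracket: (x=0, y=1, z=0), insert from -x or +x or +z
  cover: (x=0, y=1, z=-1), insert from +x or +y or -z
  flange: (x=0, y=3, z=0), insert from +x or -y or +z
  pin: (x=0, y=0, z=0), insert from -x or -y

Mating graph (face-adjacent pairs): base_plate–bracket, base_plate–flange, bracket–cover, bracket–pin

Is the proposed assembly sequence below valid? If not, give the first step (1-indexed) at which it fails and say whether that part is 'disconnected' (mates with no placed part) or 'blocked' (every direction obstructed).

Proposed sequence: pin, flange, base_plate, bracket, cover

1. pin@(0, 0, 0) [-x clear] — {pin}
2. flange@(0, 3, 0) — no placed neighbour ⇒ disconnected

Invalid at step 2 (disconnected)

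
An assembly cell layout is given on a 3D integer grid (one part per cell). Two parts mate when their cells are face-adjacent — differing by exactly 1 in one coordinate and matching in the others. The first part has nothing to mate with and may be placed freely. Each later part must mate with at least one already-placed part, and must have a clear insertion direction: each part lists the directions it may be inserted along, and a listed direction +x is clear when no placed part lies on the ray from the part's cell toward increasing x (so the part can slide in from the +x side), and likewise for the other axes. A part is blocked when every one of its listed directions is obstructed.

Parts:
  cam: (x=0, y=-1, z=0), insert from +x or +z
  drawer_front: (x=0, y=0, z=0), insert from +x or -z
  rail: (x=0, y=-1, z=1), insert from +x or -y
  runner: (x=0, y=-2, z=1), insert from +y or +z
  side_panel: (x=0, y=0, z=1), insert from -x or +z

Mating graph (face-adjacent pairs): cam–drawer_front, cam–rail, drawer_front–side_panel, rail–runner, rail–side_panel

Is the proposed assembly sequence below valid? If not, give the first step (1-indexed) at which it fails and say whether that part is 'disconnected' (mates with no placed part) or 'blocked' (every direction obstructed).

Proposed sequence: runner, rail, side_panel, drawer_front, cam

1. runner@(0, -2, 1) [+y clear] — {runner}
2. rail@(0, -1, 1) [+x clear] — {rail, runner}
3. side_panel@(0, 0, 1) [-x clear] — {rail, runner, side_panel}
4. drawer_front@(0, 0, 0) [+x clear] — {drawer_front, rail, runner, side_panel}
5. cam@(0, -1, 0) [+x clear] — {cam, drawer_front, rail, runner, side_panel}

Valid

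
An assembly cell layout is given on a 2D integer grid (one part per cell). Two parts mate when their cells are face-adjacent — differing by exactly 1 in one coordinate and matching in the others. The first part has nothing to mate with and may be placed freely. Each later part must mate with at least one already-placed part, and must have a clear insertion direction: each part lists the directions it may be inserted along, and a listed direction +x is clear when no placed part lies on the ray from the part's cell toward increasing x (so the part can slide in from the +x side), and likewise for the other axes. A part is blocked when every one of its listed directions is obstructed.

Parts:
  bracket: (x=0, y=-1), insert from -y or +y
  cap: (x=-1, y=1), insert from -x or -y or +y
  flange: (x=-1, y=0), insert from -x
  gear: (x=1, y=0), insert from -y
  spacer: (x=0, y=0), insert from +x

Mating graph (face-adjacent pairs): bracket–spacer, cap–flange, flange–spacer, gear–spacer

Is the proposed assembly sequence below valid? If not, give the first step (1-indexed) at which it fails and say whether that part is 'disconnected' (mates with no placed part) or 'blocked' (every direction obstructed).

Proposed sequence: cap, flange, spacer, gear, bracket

Valid

1. cap@(-1, 1) [-x clear] — {cap}
2. flange@(-1, 0) [-x clear] — {cap, flange}
3. spacer@(0, 0) [+x clear] — {cap, flange, spacer}
4. gear@(1, 0) [-y clear] — {cap, flange, gear, spacer}
5. bracket@(0, -1) [-y clear] — {bracket, cap, flange, gear, spacer}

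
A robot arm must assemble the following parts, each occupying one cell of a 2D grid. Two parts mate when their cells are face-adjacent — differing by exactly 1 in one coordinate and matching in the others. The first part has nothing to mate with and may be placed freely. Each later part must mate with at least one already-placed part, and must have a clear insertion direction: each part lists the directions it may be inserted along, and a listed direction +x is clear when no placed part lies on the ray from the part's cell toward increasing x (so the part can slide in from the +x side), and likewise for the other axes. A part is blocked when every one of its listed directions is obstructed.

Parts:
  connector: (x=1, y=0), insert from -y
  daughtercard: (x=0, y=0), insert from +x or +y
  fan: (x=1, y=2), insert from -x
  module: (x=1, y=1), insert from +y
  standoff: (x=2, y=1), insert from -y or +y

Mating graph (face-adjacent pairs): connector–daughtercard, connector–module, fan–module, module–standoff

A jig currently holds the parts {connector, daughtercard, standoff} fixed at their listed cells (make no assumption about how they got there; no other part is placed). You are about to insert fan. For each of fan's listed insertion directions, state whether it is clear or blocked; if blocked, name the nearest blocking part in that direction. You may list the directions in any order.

-x: ray from fan(1, 2) has no placed part ⇒ clear

-x: clear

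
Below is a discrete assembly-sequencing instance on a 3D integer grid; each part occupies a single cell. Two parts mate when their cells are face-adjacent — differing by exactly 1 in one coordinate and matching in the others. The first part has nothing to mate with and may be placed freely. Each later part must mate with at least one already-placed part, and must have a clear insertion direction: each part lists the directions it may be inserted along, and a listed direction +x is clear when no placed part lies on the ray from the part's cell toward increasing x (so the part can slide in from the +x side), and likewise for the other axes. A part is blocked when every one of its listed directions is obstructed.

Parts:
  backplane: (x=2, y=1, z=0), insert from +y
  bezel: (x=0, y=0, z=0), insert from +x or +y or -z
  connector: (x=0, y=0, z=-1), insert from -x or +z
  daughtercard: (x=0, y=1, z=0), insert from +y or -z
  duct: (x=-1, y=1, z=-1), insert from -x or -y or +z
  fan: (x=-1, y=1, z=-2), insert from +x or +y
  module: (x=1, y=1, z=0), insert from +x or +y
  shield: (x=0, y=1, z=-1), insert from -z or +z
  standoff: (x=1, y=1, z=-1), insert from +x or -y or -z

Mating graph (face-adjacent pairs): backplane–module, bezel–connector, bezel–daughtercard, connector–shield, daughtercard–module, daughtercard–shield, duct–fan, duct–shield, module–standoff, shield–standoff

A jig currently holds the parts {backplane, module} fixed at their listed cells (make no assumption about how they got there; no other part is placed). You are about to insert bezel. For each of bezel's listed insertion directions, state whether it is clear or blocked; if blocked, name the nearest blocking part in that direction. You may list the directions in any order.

+x: ray from bezel(0, 0, 0) has no placed part ⇒ clear
+y: ray from bezel(0, 0, 0) has no placed part ⇒ clear
-z: ray from bezel(0, 0, 0) has no placed part ⇒ clear

+x: clear; +y: clear; -z: clear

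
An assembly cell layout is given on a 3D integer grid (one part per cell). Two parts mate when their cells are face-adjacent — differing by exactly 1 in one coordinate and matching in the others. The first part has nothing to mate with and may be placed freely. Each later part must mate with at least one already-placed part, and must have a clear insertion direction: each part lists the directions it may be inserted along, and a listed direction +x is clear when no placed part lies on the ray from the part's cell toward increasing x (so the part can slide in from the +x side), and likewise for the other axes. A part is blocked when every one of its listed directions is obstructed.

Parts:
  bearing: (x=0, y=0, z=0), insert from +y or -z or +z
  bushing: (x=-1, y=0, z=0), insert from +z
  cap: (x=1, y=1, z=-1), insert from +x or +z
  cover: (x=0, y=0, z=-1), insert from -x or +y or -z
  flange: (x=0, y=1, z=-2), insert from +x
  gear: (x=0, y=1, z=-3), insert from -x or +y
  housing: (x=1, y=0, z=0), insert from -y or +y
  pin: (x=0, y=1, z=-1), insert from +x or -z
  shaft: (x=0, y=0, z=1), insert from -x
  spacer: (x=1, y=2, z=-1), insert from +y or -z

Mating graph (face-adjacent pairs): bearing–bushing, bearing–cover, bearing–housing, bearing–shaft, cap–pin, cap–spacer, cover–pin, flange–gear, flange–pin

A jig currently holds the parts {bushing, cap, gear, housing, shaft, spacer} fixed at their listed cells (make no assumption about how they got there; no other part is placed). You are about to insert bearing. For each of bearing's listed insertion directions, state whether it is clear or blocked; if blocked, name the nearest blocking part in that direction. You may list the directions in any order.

+y: ray from bearing(0, 0, 0) has no placed part ⇒ clear
-z: ray from bearing(0, 0, 0) has no placed part ⇒ clear
+z: nearest on ray is shaft@(0, 0, 1) ⇒ blocked

+y: clear; +z: blocked by shaft; -z: clear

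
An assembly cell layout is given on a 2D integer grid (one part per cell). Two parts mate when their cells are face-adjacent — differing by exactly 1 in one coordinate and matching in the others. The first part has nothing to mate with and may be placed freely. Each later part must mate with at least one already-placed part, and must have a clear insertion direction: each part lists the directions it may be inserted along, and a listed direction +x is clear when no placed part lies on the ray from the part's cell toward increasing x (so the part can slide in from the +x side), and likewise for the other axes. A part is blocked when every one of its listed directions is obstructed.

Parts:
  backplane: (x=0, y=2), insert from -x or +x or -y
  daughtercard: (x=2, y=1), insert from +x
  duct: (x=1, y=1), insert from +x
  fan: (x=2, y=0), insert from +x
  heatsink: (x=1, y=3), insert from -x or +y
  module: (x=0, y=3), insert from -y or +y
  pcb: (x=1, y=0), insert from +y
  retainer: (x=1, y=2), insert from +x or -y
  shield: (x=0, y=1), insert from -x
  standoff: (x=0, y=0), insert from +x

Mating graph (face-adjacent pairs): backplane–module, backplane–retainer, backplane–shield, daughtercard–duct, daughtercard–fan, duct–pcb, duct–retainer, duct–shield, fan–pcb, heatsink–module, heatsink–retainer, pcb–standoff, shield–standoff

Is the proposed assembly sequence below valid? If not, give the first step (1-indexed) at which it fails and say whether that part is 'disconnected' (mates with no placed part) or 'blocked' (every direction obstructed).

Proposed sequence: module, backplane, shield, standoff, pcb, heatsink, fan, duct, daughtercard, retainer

1. module@(0, 3) [-y clear] — {module}
2. backplane@(0, 2) [-x clear] — {backplane, module}
3. shield@(0, 1) [-x clear] — {backplane, module, shield}
4. standoff@(0, 0) [+x clear] — {backplane, module, shield, standoff}
5. pcb@(1, 0) [+y clear] — {backplane, module, pcb, shield, standoff}
6. heatsink@(1, 3) [+y clear] — {backplane, heatsink, module, pcb, shield, standoff}
7. fan@(2, 0) [+x clear] — {backplane, fan, heatsink, module, pcb, shield, standoff}
8. duct@(1, 1) [+x clear] — {backplane, duct, fan, heatsink, module, pcb, shield, standoff}
9. daughtercard@(2, 1) [+x clear] — {backplane, daughtercard, duct, fan, heatsink, module, pcb, shield, standoff}
10. retainer@(1, 2) [+x clear] — {backplane, daughtercard, duct, fan, heatsink, module, pcb, retainer, shield, standoff}

Valid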